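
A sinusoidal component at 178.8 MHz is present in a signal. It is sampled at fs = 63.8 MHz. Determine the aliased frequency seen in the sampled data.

12.6 MHz

178.8 MHz mod fs = 51.2 MHz.
51.2 MHz > fs/2 = 31.9 MHz, folds to fs − 51.2 MHz = 12.6 MHz.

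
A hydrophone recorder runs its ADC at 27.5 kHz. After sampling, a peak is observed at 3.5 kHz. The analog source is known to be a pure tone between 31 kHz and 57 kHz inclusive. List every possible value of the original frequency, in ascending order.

31 kHz, 51.5 kHz

Frequencies that alias to 3.5 kHz are k·fs ± 3.5 kHz for integer k ≥ 0.
k=0: 3.5 kHz.
k=1: 24 kHz, 31 kHz.
k=2: 51.5 kHz, 58.5 kHz.
k=3: 79 kHz, 86 kHz.
Within [31 kHz, 57 kHz]: 31 kHz, 51.5 kHz.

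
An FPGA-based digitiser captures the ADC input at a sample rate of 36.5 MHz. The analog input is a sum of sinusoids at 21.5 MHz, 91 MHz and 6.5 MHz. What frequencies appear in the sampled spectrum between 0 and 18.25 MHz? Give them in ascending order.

6.5 MHz, 15 MHz, 18 MHz

fs/2 = 18.25 MHz.
21.5 MHz > fs/2 = 18.25 MHz, folds to fs − 21.5 MHz = 15 MHz.
91 MHz mod fs = 18 MHz.
18 MHz ≤ fs/2 = 18.25 MHz, appears at 18 MHz.
6.5 MHz ≤ fs/2 = 18.25 MHz, passes unchanged.
Distinct values: {6.5 MHz, 15 MHz, 18 MHz}.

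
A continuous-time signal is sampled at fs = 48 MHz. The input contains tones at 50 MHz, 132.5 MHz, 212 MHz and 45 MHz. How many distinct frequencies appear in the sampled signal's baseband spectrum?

fs/2 = 24 MHz.
50 MHz mod fs = 2 MHz.
2 MHz ≤ fs/2 = 24 MHz, appears at 2 MHz.
132.5 MHz mod fs = 36.5 MHz.
36.5 MHz > fs/2 = 24 MHz, folds to fs − 36.5 MHz = 11.5 MHz.
212 MHz mod fs = 20 MHz.
20 MHz ≤ fs/2 = 24 MHz, appears at 20 MHz.
45 MHz > fs/2 = 24 MHz, folds to fs − 45 MHz = 3 MHz.
Distinct values: {2 MHz, 3 MHz, 11.5 MHz, 20 MHz} → 4.

4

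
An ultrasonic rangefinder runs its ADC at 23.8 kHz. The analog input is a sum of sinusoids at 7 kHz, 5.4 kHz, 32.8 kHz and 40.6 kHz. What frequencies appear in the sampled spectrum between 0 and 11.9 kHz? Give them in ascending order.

fs/2 = 11.9 kHz.
7 kHz ≤ fs/2 = 11.9 kHz, passes unchanged.
5.4 kHz ≤ fs/2 = 11.9 kHz, passes unchanged.
32.8 kHz mod fs = 9 kHz.
9 kHz ≤ fs/2 = 11.9 kHz, appears at 9 kHz.
40.6 kHz mod fs = 16.8 kHz.
16.8 kHz > fs/2 = 11.9 kHz, folds to fs − 16.8 kHz = 7 kHz.
Distinct values: {5.4 kHz, 7 kHz, 9 kHz}.

5.4 kHz, 7 kHz, 9 kHz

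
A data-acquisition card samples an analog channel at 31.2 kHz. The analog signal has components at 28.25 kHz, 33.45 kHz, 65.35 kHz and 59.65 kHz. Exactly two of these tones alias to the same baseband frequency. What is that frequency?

fs/2 = 15.6 kHz.
28.25 kHz > fs/2 = 15.6 kHz, folds to fs − 28.25 kHz = 2.95 kHz.
33.45 kHz mod fs = 2.25 kHz.
2.25 kHz ≤ fs/2 = 15.6 kHz, appears at 2.25 kHz.
65.35 kHz mod fs = 2.95 kHz.
2.95 kHz ≤ fs/2 = 15.6 kHz, appears at 2.95 kHz.
59.65 kHz mod fs = 28.45 kHz.
28.45 kHz > fs/2 = 15.6 kHz, folds to fs − 28.45 kHz = 2.75 kHz.
28.25 kHz and 65.35 kHz both map to 2.95 kHz.

2.95 kHz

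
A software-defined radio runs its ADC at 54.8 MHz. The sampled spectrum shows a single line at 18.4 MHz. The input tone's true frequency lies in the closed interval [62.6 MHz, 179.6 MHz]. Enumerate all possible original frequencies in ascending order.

73.2 MHz, 91.2 MHz, 128 MHz, 146 MHz

Frequencies that alias to 18.4 MHz are k·fs ± 18.4 MHz for integer k ≥ 0.
k=0: 18.4 MHz.
k=1: 36.4 MHz, 73.2 MHz.
k=2: 91.2 MHz, 128 MHz.
k=3: 146 MHz, 182.8 MHz.
k=4: 200.8 MHz, 237.6 MHz.
Within [62.6 MHz, 179.6 MHz]: 73.2 MHz, 91.2 MHz, 128 MHz, 146 MHz.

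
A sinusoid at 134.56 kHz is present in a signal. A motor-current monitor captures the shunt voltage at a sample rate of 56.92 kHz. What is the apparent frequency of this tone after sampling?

134.56 kHz mod fs = 20.72 kHz.
20.72 kHz ≤ fs/2 = 28.46 kHz, appears at 20.72 kHz.

20.72 kHz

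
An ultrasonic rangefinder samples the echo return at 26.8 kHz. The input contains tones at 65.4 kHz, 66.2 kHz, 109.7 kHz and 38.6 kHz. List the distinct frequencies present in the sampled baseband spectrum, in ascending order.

fs/2 = 13.4 kHz.
65.4 kHz mod fs = 11.8 kHz.
11.8 kHz ≤ fs/2 = 13.4 kHz, appears at 11.8 kHz.
66.2 kHz mod fs = 12.6 kHz.
12.6 kHz ≤ fs/2 = 13.4 kHz, appears at 12.6 kHz.
109.7 kHz mod fs = 2.5 kHz.
2.5 kHz ≤ fs/2 = 13.4 kHz, appears at 2.5 kHz.
38.6 kHz mod fs = 11.8 kHz.
11.8 kHz ≤ fs/2 = 13.4 kHz, appears at 11.8 kHz.
Distinct values: {2.5 kHz, 11.8 kHz, 12.6 kHz}.

2.5 kHz, 11.8 kHz, 12.6 kHz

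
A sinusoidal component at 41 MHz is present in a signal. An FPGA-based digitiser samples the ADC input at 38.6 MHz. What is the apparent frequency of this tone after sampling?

2.4 MHz

41 MHz mod fs = 2.4 MHz.
2.4 MHz ≤ fs/2 = 19.3 MHz, appears at 2.4 MHz.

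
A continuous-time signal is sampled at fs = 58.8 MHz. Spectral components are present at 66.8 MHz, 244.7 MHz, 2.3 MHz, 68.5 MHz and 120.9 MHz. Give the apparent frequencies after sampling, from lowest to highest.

2.3 MHz, 3.3 MHz, 8 MHz, 9.5 MHz, 9.7 MHz

fs/2 = 29.4 MHz.
66.8 MHz mod fs = 8 MHz.
8 MHz ≤ fs/2 = 29.4 MHz, appears at 8 MHz.
244.7 MHz mod fs = 9.5 MHz.
9.5 MHz ≤ fs/2 = 29.4 MHz, appears at 9.5 MHz.
2.3 MHz ≤ fs/2 = 29.4 MHz, passes unchanged.
68.5 MHz mod fs = 9.7 MHz.
9.7 MHz ≤ fs/2 = 29.4 MHz, appears at 9.7 MHz.
120.9 MHz mod fs = 3.3 MHz.
3.3 MHz ≤ fs/2 = 29.4 MHz, appears at 3.3 MHz.
Distinct values: {2.3 MHz, 3.3 MHz, 8 MHz, 9.5 MHz, 9.7 MHz}.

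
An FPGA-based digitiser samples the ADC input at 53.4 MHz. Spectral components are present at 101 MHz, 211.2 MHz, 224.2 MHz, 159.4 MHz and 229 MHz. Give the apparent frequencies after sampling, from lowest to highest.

fs/2 = 26.7 MHz.
101 MHz mod fs = 47.6 MHz.
47.6 MHz > fs/2 = 26.7 MHz, folds to fs − 47.6 MHz = 5.8 MHz.
211.2 MHz mod fs = 51 MHz.
51 MHz > fs/2 = 26.7 MHz, folds to fs − 51 MHz = 2.4 MHz.
224.2 MHz mod fs = 10.6 MHz.
10.6 MHz ≤ fs/2 = 26.7 MHz, appears at 10.6 MHz.
159.4 MHz mod fs = 52.6 MHz.
52.6 MHz > fs/2 = 26.7 MHz, folds to fs − 52.6 MHz = 0.8 MHz.
229 MHz mod fs = 15.4 MHz.
15.4 MHz ≤ fs/2 = 26.7 MHz, appears at 15.4 MHz.
Distinct values: {0.8 MHz, 2.4 MHz, 5.8 MHz, 10.6 MHz, 15.4 MHz}.

0.8 MHz, 2.4 MHz, 5.8 MHz, 10.6 MHz, 15.4 MHz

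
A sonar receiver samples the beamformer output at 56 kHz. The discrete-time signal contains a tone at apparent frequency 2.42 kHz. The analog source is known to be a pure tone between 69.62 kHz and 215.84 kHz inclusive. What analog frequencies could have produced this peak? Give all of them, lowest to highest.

109.58 kHz, 114.42 kHz, 165.58 kHz, 170.42 kHz

Frequencies that alias to 2.42 kHz are k·fs ± 2.42 kHz for integer k ≥ 0.
k=0: 2.42 kHz.
k=1: 53.58 kHz, 58.42 kHz.
k=2: 109.58 kHz, 114.42 kHz.
k=3: 165.58 kHz, 170.42 kHz.
k=4: 221.58 kHz, 226.42 kHz.
Within [69.62 kHz, 215.84 kHz]: 109.58 kHz, 114.42 kHz, 165.58 kHz, 170.42 kHz.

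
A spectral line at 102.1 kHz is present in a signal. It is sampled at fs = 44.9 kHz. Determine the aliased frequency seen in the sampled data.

102.1 kHz mod fs = 12.3 kHz.
12.3 kHz ≤ fs/2 = 22.45 kHz, appears at 12.3 kHz.

12.3 kHz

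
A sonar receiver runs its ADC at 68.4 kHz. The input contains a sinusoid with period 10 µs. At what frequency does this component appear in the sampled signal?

T = 10 µs → f = 1/T = 100 kHz.
100 kHz mod fs = 31.6 kHz.
31.6 kHz ≤ fs/2 = 34.2 kHz, appears at 31.6 kHz.

31.6 kHz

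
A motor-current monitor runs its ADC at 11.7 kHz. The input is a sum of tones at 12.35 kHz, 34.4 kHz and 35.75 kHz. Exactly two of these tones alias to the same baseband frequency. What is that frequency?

0.65 kHz

fs/2 = 5.85 kHz.
12.35 kHz mod fs = 0.65 kHz.
0.65 kHz ≤ fs/2 = 5.85 kHz, appears at 0.65 kHz.
34.4 kHz mod fs = 11 kHz.
11 kHz > fs/2 = 5.85 kHz, folds to fs − 11 kHz = 0.7 kHz.
35.75 kHz mod fs = 0.65 kHz.
0.65 kHz ≤ fs/2 = 5.85 kHz, appears at 0.65 kHz.
12.35 kHz and 35.75 kHz both map to 0.65 kHz.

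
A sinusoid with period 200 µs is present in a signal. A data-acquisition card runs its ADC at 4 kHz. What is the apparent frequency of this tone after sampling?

T = 200 µs → f = 1/T = 5 kHz.
5 kHz mod fs = 1 kHz.
1 kHz ≤ fs/2 = 2 kHz, appears at 1 kHz.

1 kHz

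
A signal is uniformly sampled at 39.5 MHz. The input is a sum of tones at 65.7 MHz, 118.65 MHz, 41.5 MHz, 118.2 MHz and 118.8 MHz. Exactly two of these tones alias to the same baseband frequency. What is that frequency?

fs/2 = 19.75 MHz.
65.7 MHz mod fs = 26.2 MHz.
26.2 MHz > fs/2 = 19.75 MHz, folds to fs − 26.2 MHz = 13.3 MHz.
118.65 MHz mod fs = 0.15 MHz.
0.15 MHz ≤ fs/2 = 19.75 MHz, appears at 0.15 MHz.
41.5 MHz mod fs = 2 MHz.
2 MHz ≤ fs/2 = 19.75 MHz, appears at 2 MHz.
118.2 MHz mod fs = 39.2 MHz.
39.2 MHz > fs/2 = 19.75 MHz, folds to fs − 39.2 MHz = 0.3 MHz.
118.8 MHz mod fs = 0.3 MHz.
0.3 MHz ≤ fs/2 = 19.75 MHz, appears at 0.3 MHz.
118.2 MHz and 118.8 MHz both map to 0.3 MHz.

0.3 MHz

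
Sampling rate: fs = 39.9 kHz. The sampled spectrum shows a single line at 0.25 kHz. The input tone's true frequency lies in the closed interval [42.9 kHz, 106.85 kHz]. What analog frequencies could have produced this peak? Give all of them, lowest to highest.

79.55 kHz, 80.05 kHz

Frequencies that alias to 0.25 kHz are k·fs ± 0.25 kHz for integer k ≥ 0.
k=0: 0.25 kHz.
k=1: 39.65 kHz, 40.15 kHz.
k=2: 79.55 kHz, 80.05 kHz.
k=3: 119.45 kHz, 119.95 kHz.
Within [42.9 kHz, 106.85 kHz]: 79.55 kHz, 80.05 kHz.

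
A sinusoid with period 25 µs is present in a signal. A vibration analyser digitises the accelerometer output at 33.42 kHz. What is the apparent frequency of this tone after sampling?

T = 25 µs → f = 1/T = 40 kHz.
40 kHz mod fs = 6.58 kHz.
6.58 kHz ≤ fs/2 = 16.71 kHz, appears at 6.58 kHz.

6.58 kHz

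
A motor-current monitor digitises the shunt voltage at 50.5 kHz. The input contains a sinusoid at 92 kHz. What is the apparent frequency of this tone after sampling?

9 kHz

92 kHz mod fs = 41.5 kHz.
41.5 kHz > fs/2 = 25.25 kHz, folds to fs − 41.5 kHz = 9 kHz.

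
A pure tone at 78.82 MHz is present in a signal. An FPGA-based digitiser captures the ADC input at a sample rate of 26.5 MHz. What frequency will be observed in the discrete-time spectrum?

0.68 MHz

78.82 MHz mod fs = 25.82 MHz.
25.82 MHz > fs/2 = 13.25 MHz, folds to fs − 25.82 MHz = 0.68 MHz.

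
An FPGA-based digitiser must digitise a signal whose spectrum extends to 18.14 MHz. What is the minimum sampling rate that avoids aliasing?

Nyquist rate = 2 × 18.14 MHz = 36.28 MHz.

36.28 MHz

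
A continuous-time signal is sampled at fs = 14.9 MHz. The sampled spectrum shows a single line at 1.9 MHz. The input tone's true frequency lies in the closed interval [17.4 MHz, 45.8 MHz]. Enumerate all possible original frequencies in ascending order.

Frequencies that alias to 1.9 MHz are k·fs ± 1.9 MHz for integer k ≥ 0.
k=0: 1.9 MHz.
k=1: 13 MHz, 16.8 MHz.
k=2: 27.9 MHz, 31.7 MHz.
k=3: 42.8 MHz, 46.6 MHz.
k=4: 57.7 MHz, 61.5 MHz.
Within [17.4 MHz, 45.8 MHz]: 27.9 MHz, 31.7 MHz, 42.8 MHz.

27.9 MHz, 31.7 MHz, 42.8 MHz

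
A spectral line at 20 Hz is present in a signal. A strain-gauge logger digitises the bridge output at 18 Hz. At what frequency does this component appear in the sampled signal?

2 Hz

20 Hz mod fs = 2 Hz.
2 Hz ≤ fs/2 = 9 Hz, appears at 2 Hz.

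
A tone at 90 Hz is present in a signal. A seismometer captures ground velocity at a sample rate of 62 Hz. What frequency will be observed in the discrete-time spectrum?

28 Hz

90 Hz mod fs = 28 Hz.
28 Hz ≤ fs/2 = 31 Hz, appears at 28 Hz.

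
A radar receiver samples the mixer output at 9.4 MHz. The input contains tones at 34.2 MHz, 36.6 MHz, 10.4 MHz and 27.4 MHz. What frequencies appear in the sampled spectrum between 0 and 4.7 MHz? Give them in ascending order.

fs/2 = 4.7 MHz.
34.2 MHz mod fs = 6 MHz.
6 MHz > fs/2 = 4.7 MHz, folds to fs − 6 MHz = 3.4 MHz.
36.6 MHz mod fs = 8.4 MHz.
8.4 MHz > fs/2 = 4.7 MHz, folds to fs − 8.4 MHz = 1 MHz.
10.4 MHz mod fs = 1 MHz.
1 MHz ≤ fs/2 = 4.7 MHz, appears at 1 MHz.
27.4 MHz mod fs = 8.6 MHz.
8.6 MHz > fs/2 = 4.7 MHz, folds to fs − 8.6 MHz = 0.8 MHz.
Distinct values: {0.8 MHz, 1 MHz, 3.4 MHz}.

0.8 MHz, 1 MHz, 3.4 MHz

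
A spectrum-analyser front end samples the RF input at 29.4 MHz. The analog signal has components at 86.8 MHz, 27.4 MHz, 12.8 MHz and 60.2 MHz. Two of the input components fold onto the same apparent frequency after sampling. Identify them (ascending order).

60.2 MHz, 86.8 MHz

fs/2 = 14.7 MHz.
86.8 MHz mod fs = 28 MHz.
28 MHz > fs/2 = 14.7 MHz, folds to fs − 28 MHz = 1.4 MHz.
27.4 MHz > fs/2 = 14.7 MHz, folds to fs − 27.4 MHz = 2 MHz.
12.8 MHz ≤ fs/2 = 14.7 MHz, passes unchanged.
60.2 MHz mod fs = 1.4 MHz.
1.4 MHz ≤ fs/2 = 14.7 MHz, appears at 1.4 MHz.
60.2 MHz and 86.8 MHz both map to 1.4 MHz.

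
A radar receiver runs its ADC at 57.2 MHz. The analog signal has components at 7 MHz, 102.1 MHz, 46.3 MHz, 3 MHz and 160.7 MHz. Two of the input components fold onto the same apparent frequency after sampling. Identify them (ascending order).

46.3 MHz, 160.7 MHz

fs/2 = 28.6 MHz.
7 MHz ≤ fs/2 = 28.6 MHz, passes unchanged.
102.1 MHz mod fs = 44.9 MHz.
44.9 MHz > fs/2 = 28.6 MHz, folds to fs − 44.9 MHz = 12.3 MHz.
46.3 MHz > fs/2 = 28.6 MHz, folds to fs − 46.3 MHz = 10.9 MHz.
3 MHz ≤ fs/2 = 28.6 MHz, passes unchanged.
160.7 MHz mod fs = 46.3 MHz.
46.3 MHz > fs/2 = 28.6 MHz, folds to fs − 46.3 MHz = 10.9 MHz.
46.3 MHz and 160.7 MHz both map to 10.9 MHz.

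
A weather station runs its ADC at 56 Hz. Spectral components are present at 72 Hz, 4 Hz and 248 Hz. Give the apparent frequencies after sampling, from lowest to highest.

4 Hz, 16 Hz, 24 Hz

fs/2 = 28 Hz.
72 Hz mod fs = 16 Hz.
16 Hz ≤ fs/2 = 28 Hz, appears at 16 Hz.
4 Hz ≤ fs/2 = 28 Hz, passes unchanged.
248 Hz mod fs = 24 Hz.
24 Hz ≤ fs/2 = 28 Hz, appears at 24 Hz.
Distinct values: {4 Hz, 16 Hz, 24 Hz}.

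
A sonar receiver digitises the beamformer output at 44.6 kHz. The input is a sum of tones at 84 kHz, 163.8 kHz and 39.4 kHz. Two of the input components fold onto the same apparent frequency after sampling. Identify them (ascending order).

39.4 kHz, 84 kHz

fs/2 = 22.3 kHz.
84 kHz mod fs = 39.4 kHz.
39.4 kHz > fs/2 = 22.3 kHz, folds to fs − 39.4 kHz = 5.2 kHz.
163.8 kHz mod fs = 30 kHz.
30 kHz > fs/2 = 22.3 kHz, folds to fs − 30 kHz = 14.6 kHz.
39.4 kHz > fs/2 = 22.3 kHz, folds to fs − 39.4 kHz = 5.2 kHz.
39.4 kHz and 84 kHz both map to 5.2 kHz.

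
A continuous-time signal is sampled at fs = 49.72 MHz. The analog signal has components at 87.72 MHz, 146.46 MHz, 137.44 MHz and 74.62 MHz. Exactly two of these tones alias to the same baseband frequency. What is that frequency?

11.72 MHz

fs/2 = 24.86 MHz.
87.72 MHz mod fs = 38 MHz.
38 MHz > fs/2 = 24.86 MHz, folds to fs − 38 MHz = 11.72 MHz.
146.46 MHz mod fs = 47.02 MHz.
47.02 MHz > fs/2 = 24.86 MHz, folds to fs − 47.02 MHz = 2.7 MHz.
137.44 MHz mod fs = 38 MHz.
38 MHz > fs/2 = 24.86 MHz, folds to fs − 38 MHz = 11.72 MHz.
74.62 MHz mod fs = 24.9 MHz.
24.9 MHz > fs/2 = 24.86 MHz, folds to fs − 24.9 MHz = 24.82 MHz.
87.72 MHz and 137.44 MHz both map to 11.72 MHz.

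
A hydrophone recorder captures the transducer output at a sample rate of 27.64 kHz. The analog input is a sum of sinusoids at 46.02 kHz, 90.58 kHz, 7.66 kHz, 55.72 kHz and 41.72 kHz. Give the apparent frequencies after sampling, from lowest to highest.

0.44 kHz, 7.66 kHz, 9.26 kHz, 13.56 kHz

fs/2 = 13.82 kHz.
46.02 kHz mod fs = 18.38 kHz.
18.38 kHz > fs/2 = 13.82 kHz, folds to fs − 18.38 kHz = 9.26 kHz.
90.58 kHz mod fs = 7.66 kHz.
7.66 kHz ≤ fs/2 = 13.82 kHz, appears at 7.66 kHz.
7.66 kHz ≤ fs/2 = 13.82 kHz, passes unchanged.
55.72 kHz mod fs = 0.44 kHz.
0.44 kHz ≤ fs/2 = 13.82 kHz, appears at 0.44 kHz.
41.72 kHz mod fs = 14.08 kHz.
14.08 kHz > fs/2 = 13.82 kHz, folds to fs − 14.08 kHz = 13.56 kHz.
Distinct values: {0.44 kHz, 7.66 kHz, 9.26 kHz, 13.56 kHz}.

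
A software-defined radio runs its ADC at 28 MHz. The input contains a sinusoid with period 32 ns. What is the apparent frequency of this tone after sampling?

T = 32 ns → f = 1/T = 31.25 MHz.
31.25 MHz mod fs = 3.25 MHz.
3.25 MHz ≤ fs/2 = 14 MHz, appears at 3.25 MHz.

3.25 MHz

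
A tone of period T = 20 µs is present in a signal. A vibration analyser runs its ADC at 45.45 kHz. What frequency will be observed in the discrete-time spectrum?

T = 20 µs → f = 1/T = 50 kHz.
50 kHz mod fs = 4.55 kHz.
4.55 kHz ≤ fs/2 = 22.725 kHz, appears at 4.55 kHz.

4.55 kHz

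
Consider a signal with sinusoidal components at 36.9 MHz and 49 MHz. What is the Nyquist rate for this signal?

98 MHz

Highest-frequency component: 49 MHz.
Nyquist rate = 2 × 49 MHz = 98 MHz.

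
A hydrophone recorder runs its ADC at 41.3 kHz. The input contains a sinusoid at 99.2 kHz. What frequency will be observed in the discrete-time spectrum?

99.2 kHz mod fs = 16.6 kHz.
16.6 kHz ≤ fs/2 = 20.65 kHz, appears at 16.6 kHz.

16.6 kHz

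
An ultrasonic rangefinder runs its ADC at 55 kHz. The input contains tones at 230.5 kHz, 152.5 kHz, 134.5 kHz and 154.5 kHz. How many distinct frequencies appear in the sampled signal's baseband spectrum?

fs/2 = 27.5 kHz.
230.5 kHz mod fs = 10.5 kHz.
10.5 kHz ≤ fs/2 = 27.5 kHz, appears at 10.5 kHz.
152.5 kHz mod fs = 42.5 kHz.
42.5 kHz > fs/2 = 27.5 kHz, folds to fs − 42.5 kHz = 12.5 kHz.
134.5 kHz mod fs = 24.5 kHz.
24.5 kHz ≤ fs/2 = 27.5 kHz, appears at 24.5 kHz.
154.5 kHz mod fs = 44.5 kHz.
44.5 kHz > fs/2 = 27.5 kHz, folds to fs − 44.5 kHz = 10.5 kHz.
Distinct values: {10.5 kHz, 12.5 kHz, 24.5 kHz} → 3.

3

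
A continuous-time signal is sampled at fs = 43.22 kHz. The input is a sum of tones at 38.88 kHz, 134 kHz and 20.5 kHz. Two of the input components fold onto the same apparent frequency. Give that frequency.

4.34 kHz

fs/2 = 21.61 kHz.
38.88 kHz > fs/2 = 21.61 kHz, folds to fs − 38.88 kHz = 4.34 kHz.
134 kHz mod fs = 4.34 kHz.
4.34 kHz ≤ fs/2 = 21.61 kHz, appears at 4.34 kHz.
20.5 kHz ≤ fs/2 = 21.61 kHz, passes unchanged.
38.88 kHz and 134 kHz both map to 4.34 kHz.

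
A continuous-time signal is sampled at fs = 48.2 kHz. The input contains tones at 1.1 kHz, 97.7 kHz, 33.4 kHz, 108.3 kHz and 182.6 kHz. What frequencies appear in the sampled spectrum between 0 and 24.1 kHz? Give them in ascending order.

1.1 kHz, 1.3 kHz, 10.2 kHz, 11.9 kHz, 14.8 kHz

fs/2 = 24.1 kHz.
1.1 kHz ≤ fs/2 = 24.1 kHz, passes unchanged.
97.7 kHz mod fs = 1.3 kHz.
1.3 kHz ≤ fs/2 = 24.1 kHz, appears at 1.3 kHz.
33.4 kHz > fs/2 = 24.1 kHz, folds to fs − 33.4 kHz = 14.8 kHz.
108.3 kHz mod fs = 11.9 kHz.
11.9 kHz ≤ fs/2 = 24.1 kHz, appears at 11.9 kHz.
182.6 kHz mod fs = 38 kHz.
38 kHz > fs/2 = 24.1 kHz, folds to fs − 38 kHz = 10.2 kHz.
Distinct values: {1.1 kHz, 1.3 kHz, 10.2 kHz, 11.9 kHz, 14.8 kHz}.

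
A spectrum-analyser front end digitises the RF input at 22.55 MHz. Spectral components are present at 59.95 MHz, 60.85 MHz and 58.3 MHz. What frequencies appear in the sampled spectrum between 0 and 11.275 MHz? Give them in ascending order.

6.8 MHz, 7.7 MHz, 9.35 MHz

fs/2 = 11.275 MHz.
59.95 MHz mod fs = 14.85 MHz.
14.85 MHz > fs/2 = 11.275 MHz, folds to fs − 14.85 MHz = 7.7 MHz.
60.85 MHz mod fs = 15.75 MHz.
15.75 MHz > fs/2 = 11.275 MHz, folds to fs − 15.75 MHz = 6.8 MHz.
58.3 MHz mod fs = 13.2 MHz.
13.2 MHz > fs/2 = 11.275 MHz, folds to fs − 13.2 MHz = 9.35 MHz.
Distinct values: {6.8 MHz, 7.7 MHz, 9.35 MHz}.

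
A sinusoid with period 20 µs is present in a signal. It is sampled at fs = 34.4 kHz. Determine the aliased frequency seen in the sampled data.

15.6 kHz

T = 20 µs → f = 1/T = 50 kHz.
50 kHz mod fs = 15.6 kHz.
15.6 kHz ≤ fs/2 = 17.2 kHz, appears at 15.6 kHz.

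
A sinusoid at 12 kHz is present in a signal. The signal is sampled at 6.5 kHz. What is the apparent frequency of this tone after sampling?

12 kHz mod fs = 5.5 kHz.
5.5 kHz > fs/2 = 3.25 kHz, folds to fs − 5.5 kHz = 1 kHz.

1 kHz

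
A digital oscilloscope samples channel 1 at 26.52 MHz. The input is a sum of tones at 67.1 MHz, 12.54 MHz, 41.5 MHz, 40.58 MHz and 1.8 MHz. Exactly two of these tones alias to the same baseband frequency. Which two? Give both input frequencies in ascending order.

fs/2 = 13.26 MHz.
67.1 MHz mod fs = 14.06 MHz.
14.06 MHz > fs/2 = 13.26 MHz, folds to fs − 14.06 MHz = 12.46 MHz.
12.54 MHz ≤ fs/2 = 13.26 MHz, passes unchanged.
41.5 MHz mod fs = 14.98 MHz.
14.98 MHz > fs/2 = 13.26 MHz, folds to fs − 14.98 MHz = 11.54 MHz.
40.58 MHz mod fs = 14.06 MHz.
14.06 MHz > fs/2 = 13.26 MHz, folds to fs − 14.06 MHz = 12.46 MHz.
1.8 MHz ≤ fs/2 = 13.26 MHz, passes unchanged.
40.58 MHz and 67.1 MHz both map to 12.46 MHz.

40.58 MHz, 67.1 MHz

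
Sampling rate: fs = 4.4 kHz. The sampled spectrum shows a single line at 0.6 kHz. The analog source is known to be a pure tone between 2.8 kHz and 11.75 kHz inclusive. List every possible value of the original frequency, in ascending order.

3.8 kHz, 5 kHz, 8.2 kHz, 9.4 kHz

Frequencies that alias to 0.6 kHz are k·fs ± 0.6 kHz for integer k ≥ 0.
k=0: 0.6 kHz.
k=1: 3.8 kHz, 5 kHz.
k=2: 8.2 kHz, 9.4 kHz.
k=3: 12.6 kHz, 13.8 kHz.
Within [2.8 kHz, 11.75 kHz]: 3.8 kHz, 5 kHz, 8.2 kHz, 9.4 kHz.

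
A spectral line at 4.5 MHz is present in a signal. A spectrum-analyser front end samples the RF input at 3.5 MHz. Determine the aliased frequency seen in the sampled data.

4.5 MHz mod fs = 1 MHz.
1 MHz ≤ fs/2 = 1.75 MHz, appears at 1 MHz.

1 MHz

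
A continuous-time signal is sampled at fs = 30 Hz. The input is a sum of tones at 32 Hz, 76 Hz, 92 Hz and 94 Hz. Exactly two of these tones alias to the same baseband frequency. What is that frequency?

2 Hz

fs/2 = 15 Hz.
32 Hz mod fs = 2 Hz.
2 Hz ≤ fs/2 = 15 Hz, appears at 2 Hz.
76 Hz mod fs = 16 Hz.
16 Hz > fs/2 = 15 Hz, folds to fs − 16 Hz = 14 Hz.
92 Hz mod fs = 2 Hz.
2 Hz ≤ fs/2 = 15 Hz, appears at 2 Hz.
94 Hz mod fs = 4 Hz.
4 Hz ≤ fs/2 = 15 Hz, appears at 4 Hz.
32 Hz and 92 Hz both map to 2 Hz.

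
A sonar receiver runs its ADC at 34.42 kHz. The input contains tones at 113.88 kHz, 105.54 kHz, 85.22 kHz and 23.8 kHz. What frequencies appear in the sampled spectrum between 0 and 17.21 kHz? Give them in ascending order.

2.28 kHz, 10.62 kHz, 16.38 kHz

fs/2 = 17.21 kHz.
113.88 kHz mod fs = 10.62 kHz.
10.62 kHz ≤ fs/2 = 17.21 kHz, appears at 10.62 kHz.
105.54 kHz mod fs = 2.28 kHz.
2.28 kHz ≤ fs/2 = 17.21 kHz, appears at 2.28 kHz.
85.22 kHz mod fs = 16.38 kHz.
16.38 kHz ≤ fs/2 = 17.21 kHz, appears at 16.38 kHz.
23.8 kHz > fs/2 = 17.21 kHz, folds to fs − 23.8 kHz = 10.62 kHz.
Distinct values: {2.28 kHz, 10.62 kHz, 16.38 kHz}.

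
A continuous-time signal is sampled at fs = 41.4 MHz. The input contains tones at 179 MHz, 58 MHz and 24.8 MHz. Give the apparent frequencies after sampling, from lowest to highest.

13.4 MHz, 16.6 MHz

fs/2 = 20.7 MHz.
179 MHz mod fs = 13.4 MHz.
13.4 MHz ≤ fs/2 = 20.7 MHz, appears at 13.4 MHz.
58 MHz mod fs = 16.6 MHz.
16.6 MHz ≤ fs/2 = 20.7 MHz, appears at 16.6 MHz.
24.8 MHz > fs/2 = 20.7 MHz, folds to fs − 24.8 MHz = 16.6 MHz.
Distinct values: {13.4 MHz, 16.6 MHz}.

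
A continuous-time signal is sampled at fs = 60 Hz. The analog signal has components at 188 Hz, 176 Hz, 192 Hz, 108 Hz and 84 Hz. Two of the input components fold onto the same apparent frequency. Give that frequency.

12 Hz

fs/2 = 30 Hz.
188 Hz mod fs = 8 Hz.
8 Hz ≤ fs/2 = 30 Hz, appears at 8 Hz.
176 Hz mod fs = 56 Hz.
56 Hz > fs/2 = 30 Hz, folds to fs − 56 Hz = 4 Hz.
192 Hz mod fs = 12 Hz.
12 Hz ≤ fs/2 = 30 Hz, appears at 12 Hz.
108 Hz mod fs = 48 Hz.
48 Hz > fs/2 = 30 Hz, folds to fs − 48 Hz = 12 Hz.
84 Hz mod fs = 24 Hz.
24 Hz ≤ fs/2 = 30 Hz, appears at 24 Hz.
108 Hz and 192 Hz both map to 12 Hz.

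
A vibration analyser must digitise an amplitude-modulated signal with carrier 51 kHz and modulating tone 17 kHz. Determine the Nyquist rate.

AM sidebands sit at fc ± fm = 34 kHz and 68 kHz.
Highest-frequency component: 68 kHz.
Nyquist rate = 2 × 68 kHz = 136 kHz.

136 kHz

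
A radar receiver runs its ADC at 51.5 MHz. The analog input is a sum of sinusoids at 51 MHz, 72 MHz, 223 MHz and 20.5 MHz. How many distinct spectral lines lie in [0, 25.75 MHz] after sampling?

fs/2 = 25.75 MHz.
51 MHz > fs/2 = 25.75 MHz, folds to fs − 51 MHz = 0.5 MHz.
72 MHz mod fs = 20.5 MHz.
20.5 MHz ≤ fs/2 = 25.75 MHz, appears at 20.5 MHz.
223 MHz mod fs = 17 MHz.
17 MHz ≤ fs/2 = 25.75 MHz, appears at 17 MHz.
20.5 MHz ≤ fs/2 = 25.75 MHz, passes unchanged.
Distinct values: {0.5 MHz, 17 MHz, 20.5 MHz} → 3.

3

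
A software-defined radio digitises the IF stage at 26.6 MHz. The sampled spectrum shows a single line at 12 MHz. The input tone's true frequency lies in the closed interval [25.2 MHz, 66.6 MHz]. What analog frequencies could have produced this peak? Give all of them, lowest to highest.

38.6 MHz, 41.2 MHz, 65.2 MHz

Frequencies that alias to 12 MHz are k·fs ± 12 MHz for integer k ≥ 0.
k=0: 12 MHz.
k=1: 14.6 MHz, 38.6 MHz.
k=2: 41.2 MHz, 65.2 MHz.
k=3: 67.8 MHz, 91.8 MHz.
Within [25.2 MHz, 66.6 MHz]: 38.6 MHz, 41.2 MHz, 65.2 MHz.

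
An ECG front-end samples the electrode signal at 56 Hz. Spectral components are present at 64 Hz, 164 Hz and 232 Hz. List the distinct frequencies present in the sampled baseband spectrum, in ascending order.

fs/2 = 28 Hz.
64 Hz mod fs = 8 Hz.
8 Hz ≤ fs/2 = 28 Hz, appears at 8 Hz.
164 Hz mod fs = 52 Hz.
52 Hz > fs/2 = 28 Hz, folds to fs − 52 Hz = 4 Hz.
232 Hz mod fs = 8 Hz.
8 Hz ≤ fs/2 = 28 Hz, appears at 8 Hz.
Distinct values: {4 Hz, 8 Hz}.

4 Hz, 8 Hz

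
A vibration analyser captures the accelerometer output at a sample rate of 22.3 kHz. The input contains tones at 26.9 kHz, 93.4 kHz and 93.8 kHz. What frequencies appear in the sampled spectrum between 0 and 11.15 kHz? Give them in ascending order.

fs/2 = 11.15 kHz.
26.9 kHz mod fs = 4.6 kHz.
4.6 kHz ≤ fs/2 = 11.15 kHz, appears at 4.6 kHz.
93.4 kHz mod fs = 4.2 kHz.
4.2 kHz ≤ fs/2 = 11.15 kHz, appears at 4.2 kHz.
93.8 kHz mod fs = 4.6 kHz.
4.6 kHz ≤ fs/2 = 11.15 kHz, appears at 4.6 kHz.
Distinct values: {4.2 kHz, 4.6 kHz}.

4.2 kHz, 4.6 kHz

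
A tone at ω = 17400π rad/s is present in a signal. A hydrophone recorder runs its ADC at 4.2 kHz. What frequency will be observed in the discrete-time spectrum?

0.3 kHz

ω = 17400π rad/s → f = ω/(2π) = 8700 Hz = 8.7 kHz.
8.7 kHz mod fs = 0.3 kHz.
0.3 kHz ≤ fs/2 = 2.1 kHz, appears at 0.3 kHz.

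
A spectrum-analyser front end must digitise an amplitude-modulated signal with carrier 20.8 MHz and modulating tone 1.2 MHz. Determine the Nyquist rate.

AM sidebands sit at fc ± fm = 19.6 MHz and 22 MHz.
Highest-frequency component: 22 MHz.
Nyquist rate = 2 × 22 MHz = 44 MHz.

44 MHz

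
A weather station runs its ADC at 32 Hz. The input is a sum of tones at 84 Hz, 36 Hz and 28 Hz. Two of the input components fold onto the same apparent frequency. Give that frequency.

4 Hz

fs/2 = 16 Hz.
84 Hz mod fs = 20 Hz.
20 Hz > fs/2 = 16 Hz, folds to fs − 20 Hz = 12 Hz.
36 Hz mod fs = 4 Hz.
4 Hz ≤ fs/2 = 16 Hz, appears at 4 Hz.
28 Hz > fs/2 = 16 Hz, folds to fs − 28 Hz = 4 Hz.
28 Hz and 36 Hz both map to 4 Hz.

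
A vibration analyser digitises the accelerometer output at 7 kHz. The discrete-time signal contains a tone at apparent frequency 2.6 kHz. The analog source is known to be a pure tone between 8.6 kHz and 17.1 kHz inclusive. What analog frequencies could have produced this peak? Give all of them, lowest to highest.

9.6 kHz, 11.4 kHz, 16.6 kHz

Frequencies that alias to 2.6 kHz are k·fs ± 2.6 kHz for integer k ≥ 0.
k=0: 2.6 kHz.
k=1: 4.4 kHz, 9.6 kHz.
k=2: 11.4 kHz, 16.6 kHz.
k=3: 18.4 kHz, 23.6 kHz.
Within [8.6 kHz, 17.1 kHz]: 9.6 kHz, 11.4 kHz, 16.6 kHz.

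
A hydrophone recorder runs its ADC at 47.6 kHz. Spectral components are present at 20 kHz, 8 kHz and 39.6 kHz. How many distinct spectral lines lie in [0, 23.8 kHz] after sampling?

2

fs/2 = 23.8 kHz.
20 kHz ≤ fs/2 = 23.8 kHz, passes unchanged.
8 kHz ≤ fs/2 = 23.8 kHz, passes unchanged.
39.6 kHz > fs/2 = 23.8 kHz, folds to fs − 39.6 kHz = 8 kHz.
Distinct values: {8 kHz, 20 kHz} → 2.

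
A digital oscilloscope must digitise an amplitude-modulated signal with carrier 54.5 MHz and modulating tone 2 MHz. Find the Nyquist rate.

AM sidebands sit at fc ± fm = 52.5 MHz and 56.5 MHz.
Highest-frequency component: 56.5 MHz.
Nyquist rate = 2 × 56.5 MHz = 113 MHz.

113 MHz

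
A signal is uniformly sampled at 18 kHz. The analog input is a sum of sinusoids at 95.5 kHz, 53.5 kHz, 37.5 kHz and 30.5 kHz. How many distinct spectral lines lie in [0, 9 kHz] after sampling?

fs/2 = 9 kHz.
95.5 kHz mod fs = 5.5 kHz.
5.5 kHz ≤ fs/2 = 9 kHz, appears at 5.5 kHz.
53.5 kHz mod fs = 17.5 kHz.
17.5 kHz > fs/2 = 9 kHz, folds to fs − 17.5 kHz = 0.5 kHz.
37.5 kHz mod fs = 1.5 kHz.
1.5 kHz ≤ fs/2 = 9 kHz, appears at 1.5 kHz.
30.5 kHz mod fs = 12.5 kHz.
12.5 kHz > fs/2 = 9 kHz, folds to fs − 12.5 kHz = 5.5 kHz.
Distinct values: {0.5 kHz, 1.5 kHz, 5.5 kHz} → 3.

3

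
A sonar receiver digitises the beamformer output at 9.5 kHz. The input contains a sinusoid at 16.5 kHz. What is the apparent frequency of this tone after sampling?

2.5 kHz

16.5 kHz mod fs = 7 kHz.
7 kHz > fs/2 = 4.75 kHz, folds to fs − 7 kHz = 2.5 kHz.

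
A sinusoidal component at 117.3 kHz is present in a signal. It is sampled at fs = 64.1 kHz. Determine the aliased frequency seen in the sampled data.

10.9 kHz

117.3 kHz mod fs = 53.2 kHz.
53.2 kHz > fs/2 = 32.05 kHz, folds to fs − 53.2 kHz = 10.9 kHz.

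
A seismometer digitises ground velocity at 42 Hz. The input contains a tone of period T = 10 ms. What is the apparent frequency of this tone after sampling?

16 Hz

T = 10 ms → f = 1/T = 100 Hz.
100 Hz mod fs = 16 Hz.
16 Hz ≤ fs/2 = 21 Hz, appears at 16 Hz.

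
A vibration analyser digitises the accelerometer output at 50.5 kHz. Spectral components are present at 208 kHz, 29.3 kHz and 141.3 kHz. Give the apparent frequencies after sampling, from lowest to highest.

6 kHz, 10.2 kHz, 21.2 kHz

fs/2 = 25.25 kHz.
208 kHz mod fs = 6 kHz.
6 kHz ≤ fs/2 = 25.25 kHz, appears at 6 kHz.
29.3 kHz > fs/2 = 25.25 kHz, folds to fs − 29.3 kHz = 21.2 kHz.
141.3 kHz mod fs = 40.3 kHz.
40.3 kHz > fs/2 = 25.25 kHz, folds to fs − 40.3 kHz = 10.2 kHz.
Distinct values: {6 kHz, 10.2 kHz, 21.2 kHz}.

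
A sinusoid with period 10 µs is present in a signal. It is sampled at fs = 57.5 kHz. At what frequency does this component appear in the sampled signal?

T = 10 µs → f = 1/T = 100 kHz.
100 kHz mod fs = 42.5 kHz.
42.5 kHz > fs/2 = 28.75 kHz, folds to fs − 42.5 kHz = 15 kHz.

15 kHz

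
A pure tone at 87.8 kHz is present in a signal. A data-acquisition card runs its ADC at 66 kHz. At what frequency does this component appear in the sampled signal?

21.8 kHz

87.8 kHz mod fs = 21.8 kHz.
21.8 kHz ≤ fs/2 = 33 kHz, appears at 21.8 kHz.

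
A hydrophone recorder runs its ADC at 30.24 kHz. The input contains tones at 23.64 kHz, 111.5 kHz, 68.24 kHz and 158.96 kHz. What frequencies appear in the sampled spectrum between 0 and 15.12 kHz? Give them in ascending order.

fs/2 = 15.12 kHz.
23.64 kHz > fs/2 = 15.12 kHz, folds to fs − 23.64 kHz = 6.6 kHz.
111.5 kHz mod fs = 20.78 kHz.
20.78 kHz > fs/2 = 15.12 kHz, folds to fs − 20.78 kHz = 9.46 kHz.
68.24 kHz mod fs = 7.76 kHz.
7.76 kHz ≤ fs/2 = 15.12 kHz, appears at 7.76 kHz.
158.96 kHz mod fs = 7.76 kHz.
7.76 kHz ≤ fs/2 = 15.12 kHz, appears at 7.76 kHz.
Distinct values: {6.6 kHz, 7.76 kHz, 9.46 kHz}.

6.6 kHz, 7.76 kHz, 9.46 kHz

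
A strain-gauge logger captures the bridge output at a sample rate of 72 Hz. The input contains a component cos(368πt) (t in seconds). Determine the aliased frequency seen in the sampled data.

32 Hz

ω = 368π rad/s → f = ω/(2π) = 184 Hz.
184 Hz mod fs = 40 Hz.
40 Hz > fs/2 = 36 Hz, folds to fs − 40 Hz = 32 Hz.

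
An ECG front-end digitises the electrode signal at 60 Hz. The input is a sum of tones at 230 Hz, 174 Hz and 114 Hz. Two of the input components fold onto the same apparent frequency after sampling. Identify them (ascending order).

fs/2 = 30 Hz.
230 Hz mod fs = 50 Hz.
50 Hz > fs/2 = 30 Hz, folds to fs − 50 Hz = 10 Hz.
174 Hz mod fs = 54 Hz.
54 Hz > fs/2 = 30 Hz, folds to fs − 54 Hz = 6 Hz.
114 Hz mod fs = 54 Hz.
54 Hz > fs/2 = 30 Hz, folds to fs − 54 Hz = 6 Hz.
114 Hz and 174 Hz both map to 6 Hz.

114 Hz, 174 Hz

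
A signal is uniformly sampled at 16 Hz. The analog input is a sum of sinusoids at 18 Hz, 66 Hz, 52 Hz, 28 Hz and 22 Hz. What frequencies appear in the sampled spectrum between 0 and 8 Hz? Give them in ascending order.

2 Hz, 4 Hz, 6 Hz

fs/2 = 8 Hz.
18 Hz mod fs = 2 Hz.
2 Hz ≤ fs/2 = 8 Hz, appears at 2 Hz.
66 Hz mod fs = 2 Hz.
2 Hz ≤ fs/2 = 8 Hz, appears at 2 Hz.
52 Hz mod fs = 4 Hz.
4 Hz ≤ fs/2 = 8 Hz, appears at 4 Hz.
28 Hz mod fs = 12 Hz.
12 Hz > fs/2 = 8 Hz, folds to fs − 12 Hz = 4 Hz.
22 Hz mod fs = 6 Hz.
6 Hz ≤ fs/2 = 8 Hz, appears at 6 Hz.
Distinct values: {2 Hz, 4 Hz, 6 Hz}.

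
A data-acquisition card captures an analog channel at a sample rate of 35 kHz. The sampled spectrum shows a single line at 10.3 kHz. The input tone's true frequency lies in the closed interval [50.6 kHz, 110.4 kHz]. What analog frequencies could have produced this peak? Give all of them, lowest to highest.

59.7 kHz, 80.3 kHz, 94.7 kHz

Frequencies that alias to 10.3 kHz are k·fs ± 10.3 kHz for integer k ≥ 0.
k=0: 10.3 kHz.
k=1: 24.7 kHz, 45.3 kHz.
k=2: 59.7 kHz, 80.3 kHz.
k=3: 94.7 kHz, 115.3 kHz.
k=4: 129.7 kHz, 150.3 kHz.
Within [50.6 kHz, 110.4 kHz]: 59.7 kHz, 80.3 kHz, 94.7 kHz.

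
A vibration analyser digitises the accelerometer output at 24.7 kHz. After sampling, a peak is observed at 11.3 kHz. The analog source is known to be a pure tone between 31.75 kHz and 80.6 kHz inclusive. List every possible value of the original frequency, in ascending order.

36 kHz, 38.1 kHz, 60.7 kHz, 62.8 kHz

Frequencies that alias to 11.3 kHz are k·fs ± 11.3 kHz for integer k ≥ 0.
k=0: 11.3 kHz.
k=1: 13.4 kHz, 36 kHz.
k=2: 38.1 kHz, 60.7 kHz.
k=3: 62.8 kHz, 85.4 kHz.
k=4: 87.5 kHz, 110.1 kHz.
Within [31.75 kHz, 80.6 kHz]: 36 kHz, 38.1 kHz, 60.7 kHz, 62.8 kHz.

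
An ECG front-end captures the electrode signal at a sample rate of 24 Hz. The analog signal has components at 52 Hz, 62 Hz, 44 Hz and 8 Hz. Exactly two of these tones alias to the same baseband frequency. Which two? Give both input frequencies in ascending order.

44 Hz, 52 Hz

fs/2 = 12 Hz.
52 Hz mod fs = 4 Hz.
4 Hz ≤ fs/2 = 12 Hz, appears at 4 Hz.
62 Hz mod fs = 14 Hz.
14 Hz > fs/2 = 12 Hz, folds to fs − 14 Hz = 10 Hz.
44 Hz mod fs = 20 Hz.
20 Hz > fs/2 = 12 Hz, folds to fs − 20 Hz = 4 Hz.
8 Hz ≤ fs/2 = 12 Hz, passes unchanged.
44 Hz and 52 Hz both map to 4 Hz.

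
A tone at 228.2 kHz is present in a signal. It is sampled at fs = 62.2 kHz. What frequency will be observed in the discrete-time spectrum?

228.2 kHz mod fs = 41.6 kHz.
41.6 kHz > fs/2 = 31.1 kHz, folds to fs − 41.6 kHz = 20.6 kHz.

20.6 kHz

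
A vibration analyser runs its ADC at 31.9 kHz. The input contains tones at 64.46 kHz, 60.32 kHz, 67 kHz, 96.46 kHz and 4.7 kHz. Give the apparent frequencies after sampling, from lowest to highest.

0.66 kHz, 0.76 kHz, 3.2 kHz, 3.48 kHz, 4.7 kHz

fs/2 = 15.95 kHz.
64.46 kHz mod fs = 0.66 kHz.
0.66 kHz ≤ fs/2 = 15.95 kHz, appears at 0.66 kHz.
60.32 kHz mod fs = 28.42 kHz.
28.42 kHz > fs/2 = 15.95 kHz, folds to fs − 28.42 kHz = 3.48 kHz.
67 kHz mod fs = 3.2 kHz.
3.2 kHz ≤ fs/2 = 15.95 kHz, appears at 3.2 kHz.
96.46 kHz mod fs = 0.76 kHz.
0.76 kHz ≤ fs/2 = 15.95 kHz, appears at 0.76 kHz.
4.7 kHz ≤ fs/2 = 15.95 kHz, passes unchanged.
Distinct values: {0.66 kHz, 0.76 kHz, 3.2 kHz, 3.48 kHz, 4.7 kHz}.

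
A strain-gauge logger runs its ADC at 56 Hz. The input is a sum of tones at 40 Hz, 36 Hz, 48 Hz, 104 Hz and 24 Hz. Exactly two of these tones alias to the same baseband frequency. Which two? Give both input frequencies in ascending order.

fs/2 = 28 Hz.
40 Hz > fs/2 = 28 Hz, folds to fs − 40 Hz = 16 Hz.
36 Hz > fs/2 = 28 Hz, folds to fs − 36 Hz = 20 Hz.
48 Hz > fs/2 = 28 Hz, folds to fs − 48 Hz = 8 Hz.
104 Hz mod fs = 48 Hz.
48 Hz > fs/2 = 28 Hz, folds to fs − 48 Hz = 8 Hz.
24 Hz ≤ fs/2 = 28 Hz, passes unchanged.
48 Hz and 104 Hz both map to 8 Hz.

48 Hz, 104 Hz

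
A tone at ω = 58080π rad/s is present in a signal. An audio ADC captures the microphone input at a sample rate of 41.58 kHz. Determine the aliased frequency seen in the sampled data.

12.54 kHz

ω = 58080π rad/s → f = ω/(2π) = 29040 Hz = 29.04 kHz.
29.04 kHz > fs/2 = 20.79 kHz, folds to fs − 29.04 kHz = 12.54 kHz.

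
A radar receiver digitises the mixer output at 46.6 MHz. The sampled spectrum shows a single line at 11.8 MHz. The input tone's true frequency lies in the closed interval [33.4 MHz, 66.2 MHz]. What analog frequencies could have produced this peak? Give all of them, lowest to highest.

34.8 MHz, 58.4 MHz

Frequencies that alias to 11.8 MHz are k·fs ± 11.8 MHz for integer k ≥ 0.
k=0: 11.8 MHz.
k=1: 34.8 MHz, 58.4 MHz.
k=2: 81.4 MHz, 105 MHz.
Within [33.4 MHz, 66.2 MHz]: 34.8 MHz, 58.4 MHz.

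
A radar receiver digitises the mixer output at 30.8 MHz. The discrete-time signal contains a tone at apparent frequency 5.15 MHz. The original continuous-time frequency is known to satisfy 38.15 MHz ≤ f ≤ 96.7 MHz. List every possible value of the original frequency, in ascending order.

Frequencies that alias to 5.15 MHz are k·fs ± 5.15 MHz for integer k ≥ 0.
k=0: 5.15 MHz.
k=1: 25.65 MHz, 35.95 MHz.
k=2: 56.45 MHz, 66.75 MHz.
k=3: 87.25 MHz, 97.55 MHz.
k=4: 118.05 MHz, 128.35 MHz.
Within [38.15 MHz, 96.7 MHz]: 56.45 MHz, 66.75 MHz, 87.25 MHz.

56.45 MHz, 66.75 MHz, 87.25 MHz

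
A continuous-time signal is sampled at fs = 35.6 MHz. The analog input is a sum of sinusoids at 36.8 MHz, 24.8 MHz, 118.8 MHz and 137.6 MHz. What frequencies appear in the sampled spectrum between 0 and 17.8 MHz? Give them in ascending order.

fs/2 = 17.8 MHz.
36.8 MHz mod fs = 1.2 MHz.
1.2 MHz ≤ fs/2 = 17.8 MHz, appears at 1.2 MHz.
24.8 MHz > fs/2 = 17.8 MHz, folds to fs − 24.8 MHz = 10.8 MHz.
118.8 MHz mod fs = 12 MHz.
12 MHz ≤ fs/2 = 17.8 MHz, appears at 12 MHz.
137.6 MHz mod fs = 30.8 MHz.
30.8 MHz > fs/2 = 17.8 MHz, folds to fs − 30.8 MHz = 4.8 MHz.
Distinct values: {1.2 MHz, 4.8 MHz, 10.8 MHz, 12 MHz}.

1.2 MHz, 4.8 MHz, 10.8 MHz, 12 MHz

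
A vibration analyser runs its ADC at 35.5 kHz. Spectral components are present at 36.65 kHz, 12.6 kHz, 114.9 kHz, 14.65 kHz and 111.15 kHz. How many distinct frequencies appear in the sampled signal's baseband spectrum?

5

fs/2 = 17.75 kHz.
36.65 kHz mod fs = 1.15 kHz.
1.15 kHz ≤ fs/2 = 17.75 kHz, appears at 1.15 kHz.
12.6 kHz ≤ fs/2 = 17.75 kHz, passes unchanged.
114.9 kHz mod fs = 8.4 kHz.
8.4 kHz ≤ fs/2 = 17.75 kHz, appears at 8.4 kHz.
14.65 kHz ≤ fs/2 = 17.75 kHz, passes unchanged.
111.15 kHz mod fs = 4.65 kHz.
4.65 kHz ≤ fs/2 = 17.75 kHz, appears at 4.65 kHz.
Distinct values: {1.15 kHz, 4.65 kHz, 8.4 kHz, 12.6 kHz, 14.65 kHz} → 5.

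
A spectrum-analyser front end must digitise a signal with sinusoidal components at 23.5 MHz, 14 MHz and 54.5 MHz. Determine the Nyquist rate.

Highest-frequency component: 54.5 MHz.
Nyquist rate = 2 × 54.5 MHz = 109 MHz.

109 MHz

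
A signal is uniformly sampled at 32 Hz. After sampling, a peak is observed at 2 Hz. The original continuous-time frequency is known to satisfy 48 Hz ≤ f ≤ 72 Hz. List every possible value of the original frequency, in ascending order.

62 Hz, 66 Hz

Frequencies that alias to 2 Hz are k·fs ± 2 Hz for integer k ≥ 0.
k=0: 2 Hz.
k=1: 30 Hz, 34 Hz.
k=2: 62 Hz, 66 Hz.
k=3: 94 Hz, 98 Hz.
Within [48 Hz, 72 Hz]: 62 Hz, 66 Hz.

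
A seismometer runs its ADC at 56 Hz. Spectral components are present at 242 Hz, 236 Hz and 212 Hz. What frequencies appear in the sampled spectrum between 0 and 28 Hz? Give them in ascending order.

12 Hz, 18 Hz

fs/2 = 28 Hz.
242 Hz mod fs = 18 Hz.
18 Hz ≤ fs/2 = 28 Hz, appears at 18 Hz.
236 Hz mod fs = 12 Hz.
12 Hz ≤ fs/2 = 28 Hz, appears at 12 Hz.
212 Hz mod fs = 44 Hz.
44 Hz > fs/2 = 28 Hz, folds to fs − 44 Hz = 12 Hz.
Distinct values: {12 Hz, 18 Hz}.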